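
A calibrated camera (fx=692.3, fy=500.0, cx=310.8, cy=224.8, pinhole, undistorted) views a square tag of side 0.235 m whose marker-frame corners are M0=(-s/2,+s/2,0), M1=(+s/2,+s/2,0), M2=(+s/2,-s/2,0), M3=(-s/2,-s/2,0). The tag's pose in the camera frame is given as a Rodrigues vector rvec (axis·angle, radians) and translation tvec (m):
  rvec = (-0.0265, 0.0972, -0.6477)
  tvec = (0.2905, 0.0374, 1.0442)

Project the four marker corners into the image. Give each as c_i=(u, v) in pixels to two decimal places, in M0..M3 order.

Intrinsics K: fx=692.3, fy=500.0, cx=310.8, cy=224.8
Marker side s = 0.235 m; corners in marker frame (Z=0):
  M0 = (-0.1175, +0.1175, 0)
  M1 = (+0.1175, +0.1175, 0)
  M2 = (+0.1175, -0.1175, 0)
  M3 = (-0.1175, -0.1175, 0)
rvec = (-0.0265, 0.0972, -0.6477), |rvec| = θ = 0.65549 rad = 37.557°
Rodrigues: sinθ=0.60955, 1−cosθ=0.20725; R = I + sinθ·[k]× + (1−cosθ)·[k]×²:
    [+0.79309 +0.60106 +0.09867]
    [-0.60355 +0.79731 -0.00572]
    [-0.08211 -0.05501 +0.99510]
t = (0.2905, 0.0374, 1.0442) m
M0: Pc = R·M0+t = (+0.26794, +0.20200, +1.04738); u = 692.3·(+0.26794)/1.04738 + 310.8 = 487.9009, v = 500.0·(+0.20200)/1.04738 + 224.8 = 321.2309
M1: Pc = R·M1+t = (+0.45431, +0.06017, +1.02809); u = 692.3·(+0.45431)/1.02809 + 310.8 = 616.7276, v = 500.0·(+0.06017)/1.02809 + 224.8 = 254.0615
M2: Pc = R·M2+t = (+0.31306, -0.12720, +1.04102); u = 692.3·(+0.31306)/1.04102 + 310.8 = 518.9944, v = 500.0·(-0.12720)/1.04102 + 224.8 = 163.7057
M3: Pc = R·M3+t = (+0.12669, +0.01463, +1.06031); u = 692.3·(+0.12669)/1.06031 + 310.8 = 393.5169, v = 500.0·(+0.01463)/1.06031 + 224.8 = 231.7004

c0=(487.90, 321.23) c1=(616.73, 254.06) c2=(518.99, 163.71) c3=(393.52, 231.70)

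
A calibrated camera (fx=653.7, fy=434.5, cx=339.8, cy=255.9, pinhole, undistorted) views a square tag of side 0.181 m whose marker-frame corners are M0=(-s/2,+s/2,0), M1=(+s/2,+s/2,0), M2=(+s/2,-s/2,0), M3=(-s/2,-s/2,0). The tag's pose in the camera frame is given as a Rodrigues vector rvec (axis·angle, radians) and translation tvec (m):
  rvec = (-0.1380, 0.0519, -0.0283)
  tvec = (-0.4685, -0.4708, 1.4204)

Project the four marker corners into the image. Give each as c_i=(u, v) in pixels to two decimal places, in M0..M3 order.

Intrinsics K: fx=653.7, fy=434.5, cx=339.8, cy=255.9
Marker side s = 0.181 m; corners in marker frame (Z=0):
  M0 = (-0.0905, +0.0905, 0)
  M1 = (+0.0905, +0.0905, 0)
  M2 = (+0.0905, -0.0905, 0)
  M3 = (-0.0905, -0.0905, 0)
rvec = (-0.1380, 0.0519, -0.0283), |rvec| = θ = 0.15013 rad = 8.602°
Rodrigues: sinθ=0.14956, 1−cosθ=0.01125; R = I + sinθ·[k]× + (1−cosθ)·[k]×²:
    [+0.99826 +0.02462 +0.05365]
    [-0.03177 +0.99010 +0.13675]
    [-0.04976 -0.13822 +0.98915]
t = (-0.4685, -0.4708, 1.4204) m
M0: Pc = R·M0+t = (-0.55661, -0.37832, +1.41239); u = 653.7·(-0.55661)/1.41239 + 339.8 = 82.1817, v = 434.5·(-0.37832)/1.41239 + 255.9 = 139.5157
M1: Pc = R·M1+t = (-0.37593, -0.38407, +1.40339); u = 653.7·(-0.37593)/1.40339 + 339.8 = 164.6915, v = 434.5·(-0.38407)/1.40339 + 255.9 = 136.9885
M2: Pc = R·M2+t = (-0.38039, -0.56328, +1.42841); u = 653.7·(-0.38039)/1.42841 + 339.8 = 165.7190, v = 434.5·(-0.56328)/1.42841 + 255.9 = 84.5589
M3: Pc = R·M3+t = (-0.56107, -0.55753, +1.43741); u = 653.7·(-0.56107)/1.43741 + 339.8 = 84.6388, v = 434.5·(-0.55753)/1.43741 + 255.9 = 87.3705

c0=(82.18, 139.52) c1=(164.69, 136.99) c2=(165.72, 84.56) c3=(84.64, 87.37)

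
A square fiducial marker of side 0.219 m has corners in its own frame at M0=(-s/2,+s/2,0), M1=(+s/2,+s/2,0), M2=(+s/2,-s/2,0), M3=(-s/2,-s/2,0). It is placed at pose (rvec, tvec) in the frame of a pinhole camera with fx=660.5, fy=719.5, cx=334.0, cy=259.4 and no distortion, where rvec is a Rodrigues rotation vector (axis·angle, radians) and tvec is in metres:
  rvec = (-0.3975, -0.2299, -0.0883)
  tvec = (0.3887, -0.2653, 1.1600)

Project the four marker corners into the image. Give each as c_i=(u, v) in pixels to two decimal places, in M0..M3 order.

Intrinsics K: fx=660.5, fy=719.5, cx=334.0, cy=259.4
Marker side s = 0.219 m; corners in marker frame (Z=0):
  M0 = (-0.1095, +0.1095, 0)
  M1 = (+0.1095, +0.1095, 0)
  M2 = (+0.1095, -0.1095, 0)
  M3 = (-0.1095, -0.1095, 0)
rvec = (-0.3975, -0.2299, -0.0883), |rvec| = θ = 0.46761 rad = 26.792°
Rodrigues: sinθ=0.45075, 1−cosθ=0.10735; R = I + sinθ·[k]× + (1−cosθ)·[k]×²:
    [+0.97022 +0.12998 -0.20438]
    [-0.04025 +0.91860 +0.39314]
    [+0.23885 -0.37321 +0.89648]
t = (0.3887, -0.2653, 1.1600) m
M0: Pc = R·M0+t = (+0.29669, -0.16031, +1.09298); u = 660.5·(+0.29669)/1.09298 + 334.0 = 513.2952, v = 719.5·(-0.16031)/1.09298 + 259.4 = 153.8719
M1: Pc = R·M1+t = (+0.50917, -0.16912, +1.14529); u = 660.5·(+0.50917)/1.14529 + 334.0 = 627.6455, v = 719.5·(-0.16912)/1.14529 + 259.4 = 153.1537
M2: Pc = R·M2+t = (+0.48071, -0.37029, +1.22702); u = 660.5·(+0.48071)/1.22702 + 334.0 = 592.7624, v = 719.5·(-0.37029)/1.22702 + 259.4 = 42.2669
M3: Pc = R·M3+t = (+0.26823, -0.36148, +1.17471); u = 660.5·(+0.26823)/1.17471 + 334.0 = 484.8150, v = 719.5·(-0.36148)/1.17471 + 259.4 = 37.9976

c0=(513.30, 153.87) c1=(627.65, 153.15) c2=(592.76, 42.27) c3=(484.81, 38.00)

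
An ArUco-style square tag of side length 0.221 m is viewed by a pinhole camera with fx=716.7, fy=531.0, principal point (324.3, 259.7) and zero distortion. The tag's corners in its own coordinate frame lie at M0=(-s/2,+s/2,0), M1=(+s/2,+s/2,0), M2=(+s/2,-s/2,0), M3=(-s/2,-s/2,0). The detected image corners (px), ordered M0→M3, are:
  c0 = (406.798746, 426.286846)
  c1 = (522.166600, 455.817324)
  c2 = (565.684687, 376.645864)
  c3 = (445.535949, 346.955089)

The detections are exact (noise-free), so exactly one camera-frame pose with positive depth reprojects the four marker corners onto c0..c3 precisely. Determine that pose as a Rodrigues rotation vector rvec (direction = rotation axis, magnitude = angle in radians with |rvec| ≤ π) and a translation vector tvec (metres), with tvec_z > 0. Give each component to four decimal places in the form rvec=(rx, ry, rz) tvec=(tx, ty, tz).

rvec=(0.2040, 0.1015, 0.3062) tvec=(0.2896, 0.3477, 1.2970)

Intrinsics K: fx=716.7, fy=531.0, cx=324.3, cy=259.7
Marker side s = 0.221 m; corners in marker frame (Z=0):
  M0 = (-0.1105, +0.1105, 0)
  M1 = (+0.1105, +0.1105, 0)
  M2 = (+0.1105, -0.1105, 0)
  M3 = (-0.1105, -0.1105, 0)
Detected image corners:
  c0 = (406.798746, 426.286846) px
  c1 = (522.166600, 455.817324) px
  c2 = (565.684687, 376.645864) px
  c3 = (445.535949, 346.955089) px
Planar DLT: solve 8×8 A·h = b for H (H[2,2]=1):
  H  [+507.12254 -105.84284 +484.32847]
  H  [+112.85533 +424.97404 +402.06411]
  H  [-0.05262 +0.16533 +1.00000]
B = K⁻¹H; ‖b₁‖=0.771020, ‖b₂‖=0.771020; λ = 2/(‖b₁‖+‖b₂‖) = 1.296984, sign → tz>0 ⇒ λ=+1.296984
r₁ = λ·B[:,0] = (+0.94860,+0.30903,-0.06825); r₂ = λ·B[:,1] = (-0.28857,+0.93314,+0.21443)
r₃ = r₁×r₂ = (+0.12995,-0.18371,+0.97435); SVD([r₁ r₂ r₃]) → R = UVᵀ:
  R  [+0.94860 -0.28857 +0.12995]
  R  [+0.30903 +0.93314 -0.18371]
  R  [-0.06825 +0.21443 +0.97435]
t = (+0.28960, +0.34773, +1.29698) m
tr R = 2.856092; θ = arccos((tr R − 1)/2) = 0.381664 rad = 21.868°
axis k = ((R−Rᵀ)₃₂, (R−Rᵀ)₁₃, (R−Rᵀ)₂₁) / (2 sinθ) = (+0.534470, +0.266058, +0.802219)
rvec = θ·k = (+0.203988, +0.101545, +0.306178)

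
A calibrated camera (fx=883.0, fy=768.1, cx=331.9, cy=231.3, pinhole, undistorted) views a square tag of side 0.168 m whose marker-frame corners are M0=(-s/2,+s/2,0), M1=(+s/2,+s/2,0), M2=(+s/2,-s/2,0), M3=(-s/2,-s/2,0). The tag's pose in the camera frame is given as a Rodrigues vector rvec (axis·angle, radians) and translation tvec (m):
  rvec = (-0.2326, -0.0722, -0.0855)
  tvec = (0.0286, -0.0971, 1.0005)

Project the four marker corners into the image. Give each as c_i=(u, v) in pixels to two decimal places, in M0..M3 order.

c0=(289.25, 224.00) c1=(439.01, 214.15) c2=(421.61, 92.90) c3=(277.25, 100.75)

Intrinsics K: fx=883.0, fy=768.1, cx=331.9, cy=231.3
Marker side s = 0.168 m; corners in marker frame (Z=0):
  M0 = (-0.0840, +0.0840, 0)
  M1 = (+0.0840, +0.0840, 0)
  M2 = (+0.0840, -0.0840, 0)
  M3 = (-0.0840, -0.0840, 0)
rvec = (-0.2326, -0.0722, -0.0855), |rvec| = θ = 0.25812 rad = 14.789°
Rodrigues: sinθ=0.25526, 1−cosθ=0.03313; R = I + sinθ·[k]× + (1−cosθ)·[k]×²:
    [+0.99377 +0.09290 -0.06151]
    [-0.07620 +0.96946 +0.23310]
    [+0.08129 -0.22696 +0.97051]
t = (0.0286, -0.0971, 1.0005) m
M0: Pc = R·M0+t = (-0.04707, -0.00926, +0.97461); u = 883.0·(-0.04707)/0.97461 + 331.9 = 289.2516, v = 768.1·(-0.00926)/0.97461 + 231.3 = 223.9990
M1: Pc = R·M1+t = (+0.11988, -0.02207, +0.98826); u = 883.0·(+0.11988)/0.98826 + 331.9 = 439.0119, v = 768.1·(-0.02207)/0.98826 + 231.3 = 214.1497
M2: Pc = R·M2+t = (+0.10427, -0.18494, +1.02639); u = 883.0·(+0.10427)/1.02639 + 331.9 = 421.6055, v = 768.1·(-0.18494)/1.02639 + 231.3 = 92.9033
M3: Pc = R·M3+t = (-0.06268, -0.17213, +1.01274); u = 883.0·(-0.06268)/1.01274 + 331.9 = 277.2488, v = 768.1·(-0.17213)/1.01274 + 231.3 = 100.7467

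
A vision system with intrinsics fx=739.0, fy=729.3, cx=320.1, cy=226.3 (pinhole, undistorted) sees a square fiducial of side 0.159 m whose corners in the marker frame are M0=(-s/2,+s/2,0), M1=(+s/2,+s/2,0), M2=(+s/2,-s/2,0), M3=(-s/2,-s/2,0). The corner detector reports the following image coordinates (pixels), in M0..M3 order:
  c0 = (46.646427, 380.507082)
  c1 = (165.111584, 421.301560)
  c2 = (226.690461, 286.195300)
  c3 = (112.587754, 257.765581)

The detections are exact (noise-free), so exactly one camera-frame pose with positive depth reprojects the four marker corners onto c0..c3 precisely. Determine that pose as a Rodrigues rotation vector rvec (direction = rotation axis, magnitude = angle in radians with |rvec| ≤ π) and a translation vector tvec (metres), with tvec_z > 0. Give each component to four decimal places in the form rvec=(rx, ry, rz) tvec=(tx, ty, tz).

Intrinsics K: fx=739.0, fy=729.3, cx=320.1, cy=226.3
Marker side s = 0.159 m; corners in marker frame (Z=0):
  M0 = (-0.0795, +0.0795, 0)
  M1 = (+0.0795, +0.0795, 0)
  M2 = (+0.0795, -0.0795, 0)
  M3 = (-0.0795, -0.0795, 0)
Detected image corners:
  c0 = (46.646427, 380.507082) px
  c1 = (165.111584, 421.301560) px
  c2 = (226.690461, 286.195300) px
  c3 = (112.587754, 257.765581) px
Planar DLT: solve 8×8 A·h = b for H (H[2,2]=1):
  H  [+665.98069 -469.56896 +136.83587]
  H  [+57.83758 +643.19501 +333.26349]
  H  [-0.47058 -0.49397 +1.00000]
B = K⁻¹H; ‖b₁‖=1.222002, ‖b₂‖=1.222002; λ = 2/(‖b₁‖+‖b₂‖) = 0.818329, sign → tz>0 ⇒ λ=+0.818329
r₁ = λ·B[:,0] = (+0.90427,+0.18439,-0.38509); r₂ = λ·B[:,1] = (-0.34488,+0.84714,-0.40423)
r₃ = r₁×r₂ = (+0.25169,+0.49834,+0.82964); SVD([r₁ r₂ r₃]) → R = UVᵀ:
  R  [+0.90427 -0.34488 +0.25169]
  R  [+0.18439 +0.84714 +0.49834]
  R  [-0.38509 -0.40423 +0.82964]
t = (-0.20294, +0.12002, +0.81833) m
tr R = 2.581060; θ = arccos((tr R − 1)/2) = 0.659122 rad = 37.765°
axis k = ((R−Rᵀ)₃₂, (R−Rᵀ)₁₃, (R−Rᵀ)₂₁) / (2 sinθ) = (-0.736887, +0.519881, +0.432113)
rvec = θ·k = (-0.485699, +0.342665, +0.284815)

rvec=(-0.4857, 0.3427, 0.2848) tvec=(-0.2029, 0.1200, 0.8183)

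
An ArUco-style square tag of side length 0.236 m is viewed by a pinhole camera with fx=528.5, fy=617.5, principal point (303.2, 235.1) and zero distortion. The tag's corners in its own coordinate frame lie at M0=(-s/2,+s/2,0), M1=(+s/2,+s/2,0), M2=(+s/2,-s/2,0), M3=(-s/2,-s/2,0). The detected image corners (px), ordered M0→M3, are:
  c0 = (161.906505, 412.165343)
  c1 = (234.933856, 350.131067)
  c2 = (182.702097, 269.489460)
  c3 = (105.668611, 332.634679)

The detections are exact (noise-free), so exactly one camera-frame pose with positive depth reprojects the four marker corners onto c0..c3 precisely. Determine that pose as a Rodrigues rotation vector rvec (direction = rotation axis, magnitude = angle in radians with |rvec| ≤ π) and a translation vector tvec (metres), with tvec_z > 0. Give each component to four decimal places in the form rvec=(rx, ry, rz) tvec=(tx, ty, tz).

rvec=(0.2016, -0.1760, -0.6044) tvec=(-0.3443, 0.2396, 1.3890)

Intrinsics K: fx=528.5, fy=617.5, cx=303.2, cy=235.1
Marker side s = 0.236 m; corners in marker frame (Z=0):
  M0 = (-0.1180, +0.1180, 0)
  M1 = (+0.1180, +0.1180, 0)
  M2 = (+0.1180, -0.1180, 0)
  M3 = (-0.1180, -0.1180, 0)
Detected image corners:
  c0 = (161.906505, 412.165343) px
  c1 = (234.933856, 350.131067) px
  c2 = (182.702097, 269.489460) px
  c3 = (105.668611, 332.634679) px
Planar DLT: solve 8×8 A·h = b for H (H[2,2]=1):
  H  [+330.67437 +259.14951 +172.18615]
  H  [-239.43457 +397.94426 +341.63800]
  H  [+0.07543 +0.17172 +1.00000]
B = K⁻¹H; ‖b₁‖=0.719956, ‖b₂‖=0.719956; λ = 2/(‖b₁‖+‖b₂‖) = 1.388973, sign → tz>0 ⇒ λ=+1.388973
r₁ = λ·B[:,0] = (+0.80896,-0.57846,+0.10477); r₂ = λ·B[:,1] = (+0.54424,+0.80431,+0.23852)
r₃ = r₁×r₂ = (-0.22224,-0.13593,+0.96547); SVD([r₁ r₂ r₃]) → R = UVᵀ:
  R  [+0.80896 +0.54424 -0.22224]
  R  [-0.57846 +0.80431 -0.13593]
  R  [+0.10477 +0.23852 +0.96547]
t = (-0.34432, +0.23964, +1.38897) m
tr R = 2.578731; θ = arccos((tr R − 1)/2) = 0.661021 rad = 37.874°
axis k = ((R−Rᵀ)₃₂, (R−Rᵀ)₁₃, (R−Rᵀ)₂₁) / (2 sinθ) = (+0.304964, -0.266322, -0.914368)
rvec = θ·k = (+0.201588, -0.176045, -0.604417)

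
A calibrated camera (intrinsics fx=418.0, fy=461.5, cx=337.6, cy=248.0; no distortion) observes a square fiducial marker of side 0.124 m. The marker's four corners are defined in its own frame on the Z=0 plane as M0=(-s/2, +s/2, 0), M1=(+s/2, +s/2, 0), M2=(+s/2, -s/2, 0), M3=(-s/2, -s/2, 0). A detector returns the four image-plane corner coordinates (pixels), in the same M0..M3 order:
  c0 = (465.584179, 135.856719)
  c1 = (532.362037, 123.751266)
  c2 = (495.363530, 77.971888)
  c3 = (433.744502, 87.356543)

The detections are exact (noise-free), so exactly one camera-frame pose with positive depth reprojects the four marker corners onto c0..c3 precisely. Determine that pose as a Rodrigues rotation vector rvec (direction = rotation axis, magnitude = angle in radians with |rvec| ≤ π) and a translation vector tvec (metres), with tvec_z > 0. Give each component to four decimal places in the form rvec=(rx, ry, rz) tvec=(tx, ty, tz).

Intrinsics K: fx=418.0, fy=461.5, cx=337.6, cy=248.0
Marker side s = 0.124 m; corners in marker frame (Z=0):
  M0 = (-0.0620, +0.0620, 0)
  M1 = (+0.0620, +0.0620, 0)
  M2 = (+0.0620, -0.0620, 0)
  M3 = (-0.0620, -0.0620, 0)
Detected image corners:
  c0 = (465.584179, 135.856719) px
  c1 = (532.362037, 123.751266) px
  c2 = (495.363530, 77.971888) px
  c3 = (433.744502, 87.356543) px
Planar DLT: solve 8×8 A·h = b for H (H[2,2]=1):
  H  [+653.10772 -107.40013 +481.47363]
  H  [-56.02973 +294.99554 +104.97094]
  H  [+0.28315 -0.79985 +1.00000]
B = K⁻¹H; ‖b₁‖=1.390669, ‖b₂‖=1.390670; λ = 2/(‖b₁‖+‖b₂‖) = 0.719078, sign → tz>0 ⇒ λ=+0.719078
r₁ = λ·B[:,0] = (+0.95909,-0.19671,+0.20360); r₂ = λ·B[:,1] = (+0.27977,+0.76872,-0.57515)
r₃ = r₁×r₂ = (-0.04337,+0.60859,+0.79230); SVD([r₁ r₂ r₃]) → R = UVᵀ:
  R  [+0.95909 +0.27977 -0.04337]
  R  [-0.19671 +0.76872 +0.60859]
  R  [+0.20360 -0.57515 +0.79230]
t = (+0.24750, -0.22286, +0.71908) m
tr R = 2.520107; θ = arccos((tr R − 1)/2) = 0.707401 rad = 40.531°
axis k = ((R−Rᵀ)₃₂, (R−Rᵀ)₁₃, (R−Rᵀ)₂₁) / (2 sinθ) = (-0.910765, -0.190024, -0.366604)
rvec = θ·k = (-0.644276, -0.134423, -0.259336)

rvec=(-0.6443, -0.1344, -0.2593) tvec=(0.2475, -0.2229, 0.7191)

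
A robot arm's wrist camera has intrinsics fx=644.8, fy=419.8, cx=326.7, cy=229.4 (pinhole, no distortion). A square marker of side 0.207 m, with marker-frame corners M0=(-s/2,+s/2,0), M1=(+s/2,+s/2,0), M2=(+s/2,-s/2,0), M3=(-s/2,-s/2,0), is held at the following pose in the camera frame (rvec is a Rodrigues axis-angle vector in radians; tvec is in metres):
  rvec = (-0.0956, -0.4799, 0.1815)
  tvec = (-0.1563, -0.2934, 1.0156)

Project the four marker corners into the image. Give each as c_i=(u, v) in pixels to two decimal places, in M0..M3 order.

Intrinsics K: fx=644.8, fy=419.8, cx=326.7, cy=229.4
Marker side s = 0.207 m; corners in marker frame (Z=0):
  M0 = (-0.1035, +0.1035, 0)
  M1 = (+0.1035, +0.1035, 0)
  M2 = (+0.1035, -0.1035, 0)
  M3 = (-0.1035, -0.1035, 0)
rvec = (-0.0956, -0.4799, 0.1815), |rvec| = θ = 0.52191 rad = 29.903°
Rodrigues: sinθ=0.49853, 1−cosθ=0.13313; R = I + sinθ·[k]× + (1−cosθ)·[k]×²:
    [+0.87134 -0.15095 -0.46689]
    [+0.19580 +0.97943 +0.04875]
    [+0.44993 -0.13389 +0.88297]
t = (-0.1563, -0.2934, 1.0156) m
M0: Pc = R·M0+t = (-0.26211, -0.21229, +0.95517); u = 644.8·(-0.26211)/0.95517 + 326.7 = 149.7624, v = 419.8·(-0.21229)/0.95517 + 229.4 = 136.0968
M1: Pc = R·M1+t = (-0.08174, -0.17176, +1.04831); u = 644.8·(-0.08174)/1.04831 + 326.7 = 276.4231, v = 419.8·(-0.17176)/1.04831 + 229.4 = 160.6164
M2: Pc = R·M2+t = (-0.05049, -0.37451, +1.07603); u = 644.8·(-0.05049)/1.07603 + 326.7 = 296.4422, v = 419.8·(-0.37451)/1.07603 + 229.4 = 83.2902
M3: Pc = R·M3+t = (-0.23086, -0.41504, +0.98289); u = 644.8·(-0.23086)/0.98289 + 326.7 = 175.2500, v = 419.8·(-0.41504)/0.98289 + 229.4 = 52.1349

c0=(149.76, 136.10) c1=(276.42, 160.62) c2=(296.44, 83.29) c3=(175.25, 52.13)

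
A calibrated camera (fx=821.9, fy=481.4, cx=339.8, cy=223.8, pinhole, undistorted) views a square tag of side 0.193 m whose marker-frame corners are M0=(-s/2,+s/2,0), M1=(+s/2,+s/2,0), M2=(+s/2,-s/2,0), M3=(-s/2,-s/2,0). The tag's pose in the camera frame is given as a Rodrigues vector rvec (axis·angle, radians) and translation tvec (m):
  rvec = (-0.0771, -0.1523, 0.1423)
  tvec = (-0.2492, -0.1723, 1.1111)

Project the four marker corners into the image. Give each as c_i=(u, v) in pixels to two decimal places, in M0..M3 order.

Intrinsics K: fx=821.9, fy=481.4, cx=339.8, cy=223.8
Marker side s = 0.193 m; corners in marker frame (Z=0):
  M0 = (-0.0965, +0.0965, 0)
  M1 = (+0.0965, +0.0965, 0)
  M2 = (+0.0965, -0.0965, 0)
  M3 = (-0.0965, -0.0965, 0)
rvec = (-0.0771, -0.1523, 0.1423), |rvec| = θ = 0.22224 rad = 12.733°
Rodrigues: sinθ=0.22041, 1−cosθ=0.02459; R = I + sinθ·[k]× + (1−cosθ)·[k]×²:
    [+0.97837 -0.13528 -0.15651]
    [+0.14698 +0.98696 +0.06568]
    [+0.14559 -0.08726 +0.98549]
t = (-0.2492, -0.1723, 1.1111) m
M0: Pc = R·M0+t = (-0.35667, -0.09124, +1.08863); u = 821.9·(-0.35667)/1.08863 + 339.8 = 70.5214, v = 481.4·(-0.09124)/1.08863 + 223.8 = 183.4521
M1: Pc = R·M1+t = (-0.16784, -0.06288, +1.11673); u = 821.9·(-0.16784)/1.11673 + 339.8 = 216.2697, v = 481.4·(-0.06288)/1.11673 + 223.8 = 196.6957
M2: Pc = R·M2+t = (-0.14173, -0.25336, +1.13357); u = 821.9·(-0.14173)/1.13357 + 339.8 = 237.0361, v = 481.4·(-0.25336)/1.13357 + 223.8 = 116.2049
M3: Pc = R·M3+t = (-0.33056, -0.28172, +1.10547); u = 821.9·(-0.33056)/1.10547 + 339.8 = 94.0359, v = 481.4·(-0.28172)/1.10547 + 223.8 = 101.1172

c0=(70.52, 183.45) c1=(216.27, 196.70) c2=(237.04, 116.20) c3=(94.04, 101.12)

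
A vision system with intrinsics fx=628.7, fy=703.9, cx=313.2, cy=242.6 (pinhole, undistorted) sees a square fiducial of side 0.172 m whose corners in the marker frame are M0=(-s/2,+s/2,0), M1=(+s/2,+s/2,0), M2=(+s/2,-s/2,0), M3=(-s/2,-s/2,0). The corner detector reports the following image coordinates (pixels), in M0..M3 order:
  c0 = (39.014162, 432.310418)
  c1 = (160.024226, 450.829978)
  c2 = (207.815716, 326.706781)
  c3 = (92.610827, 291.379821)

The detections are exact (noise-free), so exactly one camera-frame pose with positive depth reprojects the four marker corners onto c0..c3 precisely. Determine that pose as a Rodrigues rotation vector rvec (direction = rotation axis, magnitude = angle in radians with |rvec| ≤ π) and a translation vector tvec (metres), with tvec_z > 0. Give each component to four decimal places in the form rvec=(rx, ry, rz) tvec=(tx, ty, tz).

Intrinsics K: fx=628.7, fy=703.9, cx=313.2, cy=242.6
Marker side s = 0.172 m; corners in marker frame (Z=0):
  M0 = (-0.0860, +0.0860, 0)
  M1 = (+0.0860, +0.0860, 0)
  M2 = (+0.0860, -0.0860, 0)
  M3 = (-0.0860, -0.0860, 0)
Detected image corners:
  c0 = (39.014162, 432.310418) px
  c1 = (160.024226, 450.829978) px
  c2 = (207.815716, 326.706781) px
  c3 = (92.610827, 291.379821) px
Planar DLT: solve 8×8 A·h = b for H (H[2,2]=1):
  H  [+778.06462 -290.14348 +128.52017]
  H  [+430.98662 +778.03444 +376.31472]
  H  [+0.73160 +0.02825 +1.00000]
B = K⁻¹H; ‖b₁‖=1.194683, ‖b₂‖=1.194683; λ = 2/(‖b₁‖+‖b₂‖) = 0.837042, sign → tz>0 ⇒ λ=+0.837042
r₁ = λ·B[:,0] = (+0.73083,+0.30145,+0.61238); r₂ = λ·B[:,1] = (-0.39807,+0.91705,+0.02365)
r₃ = r₁×r₂ = (-0.55445,-0.26106,+0.79021); SVD([r₁ r₂ r₃]) → R = UVᵀ:
  R  [+0.73083 -0.39807 -0.55445]
  R  [+0.30145 +0.91705 -0.26106]
  R  [+0.61238 +0.02365 +0.79021]
t = (-0.24588, +0.15901, +0.83704) m
tr R = 2.438092; θ = arccos((tr R − 1)/2) = 0.768368 rad = 44.024°
axis k = ((R−Rᵀ)₃₂, (R−Rᵀ)₁₃, (R−Rᵀ)₂₁) / (2 sinθ) = (+0.204834, -0.839494, +0.503281)
rvec = θ·k = (+0.157388, -0.645041, +0.386705)

rvec=(0.1574, -0.6450, 0.3867) tvec=(-0.2459, 0.1590, 0.8370)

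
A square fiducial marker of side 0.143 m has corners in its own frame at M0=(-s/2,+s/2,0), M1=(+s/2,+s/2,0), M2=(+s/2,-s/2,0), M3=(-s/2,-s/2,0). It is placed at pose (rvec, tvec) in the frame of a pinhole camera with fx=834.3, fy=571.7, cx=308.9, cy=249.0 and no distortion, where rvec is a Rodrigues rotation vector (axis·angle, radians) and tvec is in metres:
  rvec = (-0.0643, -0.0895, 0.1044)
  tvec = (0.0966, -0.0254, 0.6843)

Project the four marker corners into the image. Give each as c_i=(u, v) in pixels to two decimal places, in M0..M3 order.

Intrinsics K: fx=834.3, fy=571.7, cx=308.9, cy=249.0
Marker side s = 0.143 m; corners in marker frame (Z=0):
  M0 = (-0.0715, +0.0715, 0)
  M1 = (+0.0715, +0.0715, 0)
  M2 = (+0.0715, -0.0715, 0)
  M3 = (-0.0715, -0.0715, 0)
rvec = (-0.0643, -0.0895, 0.1044), |rvec| = θ = 0.15180 rad = 8.698°
Rodrigues: sinθ=0.15122, 1−cosθ=0.01150; R = I + sinθ·[k]× + (1−cosθ)·[k]×²:
    [+0.99056 -0.10113 -0.09251]
    [+0.10687 +0.99250 +0.05939]
    [+0.08581 -0.06872 +0.99394]
t = (0.0966, -0.0254, 0.6843) m
M0: Pc = R·M0+t = (+0.01854, +0.03792, +0.67325); u = 834.3·(+0.01854)/0.67325 + 308.9 = 331.8800, v = 571.7·(+0.03792)/0.67325 + 249.0 = 281.2022
M1: Pc = R·M1+t = (+0.16019, +0.05320, +0.68552); u = 834.3·(+0.16019)/0.68552 + 308.9 = 503.8615, v = 571.7·(+0.05320)/0.68552 + 249.0 = 293.3709
M2: Pc = R·M2+t = (+0.17466, -0.08872, +0.69535); u = 834.3·(+0.17466)/0.69535 + 308.9 = 518.4574, v = 571.7·(-0.08872)/0.69535 + 249.0 = 176.0545
M3: Pc = R·M3+t = (+0.03301, -0.10400, +0.68308); u = 834.3·(+0.03301)/0.68308 + 308.9 = 349.2122, v = 571.7·(-0.10400)/0.68308 + 249.0 = 161.9534

c0=(331.88, 281.20) c1=(503.86, 293.37) c2=(518.46, 176.05) c3=(349.21, 161.95)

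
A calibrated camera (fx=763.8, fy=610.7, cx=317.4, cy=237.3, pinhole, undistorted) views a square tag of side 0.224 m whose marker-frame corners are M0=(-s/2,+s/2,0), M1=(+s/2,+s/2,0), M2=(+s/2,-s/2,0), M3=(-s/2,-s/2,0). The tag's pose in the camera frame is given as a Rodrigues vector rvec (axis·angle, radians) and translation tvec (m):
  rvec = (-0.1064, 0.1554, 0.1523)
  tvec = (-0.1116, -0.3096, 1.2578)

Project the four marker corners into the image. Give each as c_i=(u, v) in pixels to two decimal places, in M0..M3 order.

Intrinsics K: fx=763.8, fy=610.7, cx=317.4, cy=237.3
Marker side s = 0.224 m; corners in marker frame (Z=0):
  M0 = (-0.1120, +0.1120, 0)
  M1 = (+0.1120, +0.1120, 0)
  M2 = (+0.1120, -0.1120, 0)
  M3 = (-0.1120, -0.1120, 0)
rvec = (-0.1064, 0.1554, 0.1523), |rvec| = θ = 0.24221 rad = 13.878°
Rodrigues: sinθ=0.23985, 1−cosθ=0.02919; R = I + sinθ·[k]× + (1−cosθ)·[k]×²:
    [+0.97644 -0.15904 +0.14582]
    [+0.14259 +0.98283 +0.11714]
    [-0.16195 -0.09359 +0.98235]
t = (-0.1116, -0.3096, 1.2578) m
M0: Pc = R·M0+t = (-0.23877, -0.21549, +1.26546); u = 763.8·(-0.23877)/1.26546 + 317.4 = 173.2814, v = 610.7·(-0.21549)/1.26546 + 237.3 = 133.3045
M1: Pc = R·M1+t = (-0.02005, -0.18355, +1.22918); u = 763.8·(-0.02005)/1.22918 + 317.4 = 304.9405, v = 610.7·(-0.18355)/1.22918 + 237.3 = 146.1041
M2: Pc = R·M2+t = (+0.01557, -0.40371, +1.25014); u = 763.8·(+0.01557)/1.25014 + 317.4 = 326.9155, v = 610.7·(-0.40371)/1.25014 + 237.3 = 40.0877
M3: Pc = R·M3+t = (-0.20315, -0.43565, +1.28642); u = 763.8·(-0.20315)/1.28642 + 317.4 = 196.7822, v = 610.7·(-0.43565)/1.28642 + 237.3 = 30.4863

c0=(173.28, 133.30) c1=(304.94, 146.10) c2=(326.92, 40.09) c3=(196.78, 30.49)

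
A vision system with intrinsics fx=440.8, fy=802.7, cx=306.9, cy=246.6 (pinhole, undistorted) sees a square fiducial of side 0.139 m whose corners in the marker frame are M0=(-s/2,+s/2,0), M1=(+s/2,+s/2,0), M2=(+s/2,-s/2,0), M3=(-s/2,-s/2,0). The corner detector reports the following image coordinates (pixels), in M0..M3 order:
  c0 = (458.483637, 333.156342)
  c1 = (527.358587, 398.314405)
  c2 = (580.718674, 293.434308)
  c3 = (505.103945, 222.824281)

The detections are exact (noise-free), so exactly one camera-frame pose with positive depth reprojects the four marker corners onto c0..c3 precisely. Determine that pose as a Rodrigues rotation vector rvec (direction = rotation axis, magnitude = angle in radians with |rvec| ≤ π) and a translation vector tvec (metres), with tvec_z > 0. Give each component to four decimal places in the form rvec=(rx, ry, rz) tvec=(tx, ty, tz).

Intrinsics K: fx=440.8, fy=802.7, cx=306.9, cy=246.6
Marker side s = 0.139 m; corners in marker frame (Z=0):
  M0 = (-0.0695, +0.0695, 0)
  M1 = (+0.0695, +0.0695, 0)
  M2 = (+0.0695, -0.0695, 0)
  M3 = (-0.0695, -0.0695, 0)
Detected image corners:
  c0 = (458.483637, 333.156342) px
  c1 = (527.358587, 398.314405) px
  c2 = (580.718674, 293.434308) px
  c3 = (505.103945, 222.824281) px
Planar DLT: solve 8×8 A·h = b for H (H[2,2]=1):
  H  [+497.42826 -26.66379 +516.69665]
  H  [+474.70839 +974.70580 +314.23918]
  H  [-0.04100 +0.64279 +1.00000]
B = K⁻¹H; ‖b₁‖=1.305819, ‖b₂‖=1.305819; λ = 2/(‖b₁‖+‖b₂‖) = 0.765803, sign → tz>0 ⇒ λ=+0.765803
r₁ = λ·B[:,0] = (+0.88605,+0.46253,-0.03140); r₂ = λ·B[:,1] = (-0.38904,+0.77868,+0.49225)
r₃ = r₁×r₂ = (+0.25213,-0.42394,+0.86989); SVD([r₁ r₂ r₃]) → R = UVᵀ:
  R  [+0.88605 -0.38904 +0.25213]
  R  [+0.46253 +0.77868 -0.42394]
  R  [-0.03140 +0.49225 +0.86989]
t = (+0.36448, +0.06453, +0.76580) m
tr R = 2.534612; θ = arccos((tr R − 1)/2) = 0.696167 rad = 39.887°
axis k = ((R−Rᵀ)₃₂, (R−Rᵀ)₁₃, (R−Rᵀ)₂₁) / (2 sinθ) = (+0.714339, +0.221066, +0.663965)
rvec = θ·k = (+0.497299, +0.153899, +0.462230)

rvec=(0.4973, 0.1539, 0.4622) tvec=(0.3645, 0.0645, 0.7658)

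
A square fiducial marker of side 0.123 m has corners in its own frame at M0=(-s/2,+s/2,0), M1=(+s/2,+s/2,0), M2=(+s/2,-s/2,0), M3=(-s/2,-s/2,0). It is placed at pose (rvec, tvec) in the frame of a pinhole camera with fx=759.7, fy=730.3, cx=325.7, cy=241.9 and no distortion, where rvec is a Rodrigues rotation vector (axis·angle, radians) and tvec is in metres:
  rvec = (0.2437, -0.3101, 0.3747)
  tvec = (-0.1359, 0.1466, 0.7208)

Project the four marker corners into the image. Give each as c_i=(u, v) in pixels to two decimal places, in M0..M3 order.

c0=(96.41, 429.38) c1=(218.99, 457.13) c2=(266.14, 352.56) c3=(142.58, 317.60)

Intrinsics K: fx=759.7, fy=730.3, cx=325.7, cy=241.9
Marker side s = 0.123 m; corners in marker frame (Z=0):
  M0 = (-0.0615, +0.0615, 0)
  M1 = (+0.0615, +0.0615, 0)
  M2 = (+0.0615, -0.0615, 0)
  M3 = (-0.0615, -0.0615, 0)
rvec = (0.2437, -0.3101, 0.3747), |rvec| = θ = 0.54401 rad = 31.170°
Rodrigues: sinθ=0.51758, 1−cosθ=0.14436; R = I + sinθ·[k]× + (1−cosθ)·[k]×²:
    [+0.88461 -0.39335 -0.25049]
    [+0.31963 +0.90254 -0.28853]
    [+0.33957 +0.17518 +0.92412]
t = (-0.1359, 0.1466, 0.7208) m
M0: Pc = R·M0+t = (-0.21449, +0.18245, +0.71069); u = 759.7·(-0.21449)/0.71069 + 325.7 = 96.4136, v = 730.3·(+0.18245)/0.71069 + 241.9 = 429.3838
M1: Pc = R·M1+t = (-0.10569, +0.22176, +0.75246); u = 759.7·(-0.10569)/0.75246 + 325.7 = 218.9949, v = 730.3·(+0.22176)/0.75246 + 241.9 = 457.1334
M2: Pc = R·M2+t = (-0.05731, +0.11075, +0.73091); u = 759.7·(-0.05731)/0.73091 + 325.7 = 266.1373, v = 730.3·(+0.11075)/0.73091 + 241.9 = 352.5581
M3: Pc = R·M3+t = (-0.16611, +0.07144, +0.68914); u = 759.7·(-0.16611)/0.68914 + 325.7 = 142.5806, v = 730.3·(+0.07144)/0.68914 + 241.9 = 317.6028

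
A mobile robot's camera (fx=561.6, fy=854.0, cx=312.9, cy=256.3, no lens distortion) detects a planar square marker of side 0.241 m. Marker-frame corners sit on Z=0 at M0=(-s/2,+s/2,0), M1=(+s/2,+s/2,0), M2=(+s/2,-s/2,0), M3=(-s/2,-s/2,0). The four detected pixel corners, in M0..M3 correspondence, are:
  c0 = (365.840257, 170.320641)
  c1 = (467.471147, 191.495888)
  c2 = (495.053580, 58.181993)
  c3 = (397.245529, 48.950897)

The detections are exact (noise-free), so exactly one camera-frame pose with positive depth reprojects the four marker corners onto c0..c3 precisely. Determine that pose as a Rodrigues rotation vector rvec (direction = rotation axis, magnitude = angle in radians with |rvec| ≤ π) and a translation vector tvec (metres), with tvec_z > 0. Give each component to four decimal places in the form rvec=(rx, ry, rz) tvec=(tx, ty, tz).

Intrinsics K: fx=561.6, fy=854.0, cx=312.9, cy=256.3
Marker side s = 0.241 m; corners in marker frame (Z=0):
  M0 = (-0.1205, +0.1205, 0)
  M1 = (+0.1205, +0.1205, 0)
  M2 = (+0.1205, -0.1205, 0)
  M3 = (-0.1205, -0.1205, 0)
Detected image corners:
  c0 = (365.840257, 170.320641) px
  c1 = (467.471147, 191.495888) px
  c2 = (495.053580, 58.181993) px
  c3 = (397.245529, 48.950897) px
Planar DLT: solve 8×8 A·h = b for H (H[2,2]=1):
  H  [+259.26089 -236.97134 +429.72487]
  H  [+20.37150 +496.27356 +114.87795]
  H  [-0.35758 -0.26483 +1.00000]
B = K⁻¹H; ‖b₁‖=0.762772, ‖b₂‖=0.762772; λ = 2/(‖b₁‖+‖b₂‖) = 1.311008, sign → tz>0 ⇒ λ=+1.311008
r₁ = λ·B[:,0] = (+0.86641,+0.17196,-0.46879); r₂ = λ·B[:,1] = (-0.35975,+0.86605,-0.34719)
r₃ = r₁×r₂ = (+0.34629,+0.46946,+0.81222); SVD([r₁ r₂ r₃]) → R = UVᵀ:
  R  [+0.86641 -0.35975 +0.34629]
  R  [+0.17196 +0.86605 +0.46946]
  R  [-0.46879 -0.34719 +0.81222]
t = (+0.27272, -0.21710, +1.31101) m
tr R = 2.544674; θ = arccos((tr R − 1)/2) = 0.688284 rad = 39.436°
axis k = ((R−Rᵀ)₃₂, (R−Rᵀ)₁₃, (R−Rᵀ)₂₁) / (2 sinθ) = (-0.642818, +0.641575, +0.418530)
rvec = θ·k = (-0.442441, +0.441586, +0.288067)

rvec=(-0.4424, 0.4416, 0.2881) tvec=(0.2727, -0.2171, 1.3110)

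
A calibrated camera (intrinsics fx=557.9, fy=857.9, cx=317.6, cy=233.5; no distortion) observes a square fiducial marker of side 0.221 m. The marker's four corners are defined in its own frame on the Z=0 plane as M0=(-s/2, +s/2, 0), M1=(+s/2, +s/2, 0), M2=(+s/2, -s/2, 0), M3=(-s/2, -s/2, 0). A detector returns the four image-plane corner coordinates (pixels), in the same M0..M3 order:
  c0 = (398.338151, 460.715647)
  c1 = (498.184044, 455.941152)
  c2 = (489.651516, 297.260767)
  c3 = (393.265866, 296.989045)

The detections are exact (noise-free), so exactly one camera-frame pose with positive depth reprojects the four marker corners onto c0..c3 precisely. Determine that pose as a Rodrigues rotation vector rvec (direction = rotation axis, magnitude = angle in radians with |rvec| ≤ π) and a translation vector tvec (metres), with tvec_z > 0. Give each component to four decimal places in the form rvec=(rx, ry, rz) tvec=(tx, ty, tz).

Intrinsics K: fx=557.9, fy=857.9, cx=317.6, cy=233.5
Marker side s = 0.221 m; corners in marker frame (Z=0):
  M0 = (-0.1105, +0.1105, 0)
  M1 = (+0.1105, +0.1105, 0)
  M2 = (+0.1105, -0.1105, 0)
  M3 = (-0.1105, -0.1105, 0)
Detected image corners:
  c0 = (398.338151, 460.715647) px
  c1 = (498.184044, 455.941152) px
  c2 = (489.651516, 297.260767) px
  c3 = (393.265866, 296.989045) px
Planar DLT: solve 8×8 A·h = b for H (H[2,2]=1):
  H  [+505.77680 -44.38539 +445.55132]
  H  [+42.63629 +665.32718 +376.20203]
  H  [+0.13928 -0.16924 +1.00000]
B = K⁻¹H; ‖b₁‖=0.839009, ‖b₂‖=0.839009; λ = 2/(‖b₁‖+‖b₂‖) = 1.191883, sign → tz>0 ⇒ λ=+1.191883
r₁ = λ·B[:,0] = (+0.98602,+0.01405,+0.16601); r₂ = λ·B[:,1] = (+0.02000,+0.97924,-0.20171)
r₃ = r₁×r₂ = (-0.16539,+0.20221,+0.96527); SVD([r₁ r₂ r₃]) → R = UVᵀ:
  R  [+0.98602 +0.02000 -0.16539]
  R  [+0.01405 +0.97924 +0.20221]
  R  [+0.16601 -0.20171 +0.96527]
t = (+0.27335, +0.19826, +1.19188) m
tr R = 2.930541; θ = arccos((tr R − 1)/2) = 0.264320 rad = 15.144°
axis k = ((R−Rᵀ)₃₂, (R−Rᵀ)₁₃, (R−Rᵀ)₂₁) / (2 sinθ) = (-0.773042, -0.634253, -0.011393)
rvec = θ·k = (-0.204331, -0.167646, -0.003011)

rvec=(-0.2043, -0.1676, -0.0030) tvec=(0.2734, 0.1983, 1.1919)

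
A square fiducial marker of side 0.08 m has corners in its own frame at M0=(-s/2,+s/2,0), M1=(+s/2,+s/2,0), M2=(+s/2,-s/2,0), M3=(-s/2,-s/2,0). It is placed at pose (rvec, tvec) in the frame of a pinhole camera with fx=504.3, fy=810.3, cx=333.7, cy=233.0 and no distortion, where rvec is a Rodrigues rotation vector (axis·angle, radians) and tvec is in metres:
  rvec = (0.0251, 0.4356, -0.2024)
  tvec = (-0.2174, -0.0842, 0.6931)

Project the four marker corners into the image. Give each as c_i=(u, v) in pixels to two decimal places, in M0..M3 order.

c0=(159.57, 190.22) c1=(203.85, 169.91) c2=(192.22, 76.26) c3=(148.59, 100.96)

Intrinsics K: fx=504.3, fy=810.3, cx=333.7, cy=233.0
Marker side s = 0.08 m; corners in marker frame (Z=0):
  M0 = (-0.0400, +0.0400, 0)
  M1 = (+0.0400, +0.0400, 0)
  M2 = (+0.0400, -0.0400, 0)
  M3 = (-0.0400, -0.0400, 0)
rvec = (0.0251, 0.4356, -0.2024), |rvec| = θ = 0.48098 rad = 27.558°
Rodrigues: sinθ=0.46265, 1−cosθ=0.11346; R = I + sinθ·[k]× + (1−cosθ)·[k]×²:
    [+0.88685 +0.20005 +0.41651]
    [-0.18932 +0.97960 -0.06738]
    [-0.42149 -0.01910 +0.90663]
t = (-0.2174, -0.0842, 0.6931) m
M0: Pc = R·M0+t = (-0.24487, -0.03744, +0.70920); u = 504.3·(-0.24487)/0.70920 + 333.7 = 159.5746, v = 810.3·(-0.03744)/0.70920 + 233.0 = 190.2190
M1: Pc = R·M1+t = (-0.17392, -0.05259, +0.67548); u = 504.3·(-0.17392)/0.67548 + 333.7 = 203.8511, v = 810.3·(-0.05259)/0.67548 + 233.0 = 169.9144
M2: Pc = R·M2+t = (-0.18993, -0.13096, +0.67700); u = 504.3·(-0.18993)/0.67700 + 333.7 = 192.2228, v = 810.3·(-0.13096)/0.67700 + 233.0 = 76.2589
M3: Pc = R·M3+t = (-0.26088, -0.11581, +0.71072); u = 504.3·(-0.26088)/0.71072 + 333.7 = 148.5932, v = 810.3·(-0.11581)/0.71072 + 233.0 = 100.9631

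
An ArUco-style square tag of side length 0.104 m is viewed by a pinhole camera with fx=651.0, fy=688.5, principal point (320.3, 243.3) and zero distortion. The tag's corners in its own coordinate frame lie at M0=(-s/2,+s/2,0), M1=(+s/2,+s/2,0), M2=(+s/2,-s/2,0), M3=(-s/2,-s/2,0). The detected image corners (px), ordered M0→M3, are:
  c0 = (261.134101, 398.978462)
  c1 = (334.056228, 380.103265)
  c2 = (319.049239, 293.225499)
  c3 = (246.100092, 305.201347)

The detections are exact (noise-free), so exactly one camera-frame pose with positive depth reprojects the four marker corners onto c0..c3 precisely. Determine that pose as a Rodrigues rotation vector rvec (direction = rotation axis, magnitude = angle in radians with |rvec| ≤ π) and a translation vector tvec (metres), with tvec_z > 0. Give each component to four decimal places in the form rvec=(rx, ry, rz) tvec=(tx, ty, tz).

Intrinsics K: fx=651.0, fy=688.5, cx=320.3, cy=243.3
Marker side s = 0.104 m; corners in marker frame (Z=0):
  M0 = (-0.0520, +0.0520, 0)
  M1 = (+0.0520, +0.0520, 0)
  M2 = (+0.0520, -0.0520, 0)
  M3 = (-0.0520, -0.0520, 0)
Detected image corners:
  c0 = (261.134101, 398.978462) px
  c1 = (334.056228, 380.103265) px
  c2 = (319.049239, 293.225499) px
  c3 = (246.100092, 305.201347) px
Planar DLT: solve 8×8 A·h = b for H (H[2,2]=1):
  H  [+907.28674 +103.03618 +291.37573]
  H  [+96.45679 +818.17546 +343.75729]
  H  [+0.71007 -0.14267 +1.00000]
B = K⁻¹H; ‖b₁‖=1.267708, ‖b₂‖=1.267708; λ = 2/(‖b₁‖+‖b₂‖) = 0.788825, sign → tz>0 ⇒ λ=+0.788825
r₁ = λ·B[:,0] = (+0.82378,-0.08742,+0.56012); r₂ = λ·B[:,1] = (+0.18022,+0.97717,-0.11254)
r₃ = r₁×r₂ = (-0.53750,+0.19366,+0.82073); SVD([r₁ r₂ r₃]) → R = UVᵀ:
  R  [+0.82378 +0.18022 -0.53750]
  R  [-0.08742 +0.97717 +0.19366]
  R  [+0.56012 -0.11254 +0.82073]
t = (-0.03505, +0.11510, +0.78882) m
tr R = 2.621678; θ = arccos((tr R − 1)/2) = 0.625212 rad = 35.822°
axis k = ((R−Rᵀ)₃₂, (R−Rᵀ)₁₃, (R−Rᵀ)₂₁) / (2 sinθ) = (-0.261590, -0.937704, -0.228652)
rvec = θ·k = (-0.163549, -0.586264, -0.142956)

rvec=(-0.1635, -0.5863, -0.1430) tvec=(-0.0350, 0.1151, 0.7888)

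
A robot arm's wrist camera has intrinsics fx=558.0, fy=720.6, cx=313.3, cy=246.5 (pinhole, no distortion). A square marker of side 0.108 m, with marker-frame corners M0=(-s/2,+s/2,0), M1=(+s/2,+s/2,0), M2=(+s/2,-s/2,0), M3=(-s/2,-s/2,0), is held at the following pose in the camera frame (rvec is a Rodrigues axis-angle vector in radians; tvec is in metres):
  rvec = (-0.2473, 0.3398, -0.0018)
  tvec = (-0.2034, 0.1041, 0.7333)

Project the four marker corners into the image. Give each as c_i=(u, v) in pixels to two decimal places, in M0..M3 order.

c0=(119.42, 401.53) c1=(190.49, 404.61) c2=(198.15, 295.36) c3=(129.13, 297.48)

Intrinsics K: fx=558.0, fy=720.6, cx=313.3, cy=246.5
Marker side s = 0.108 m; corners in marker frame (Z=0):
  M0 = (-0.0540, +0.0540, 0)
  M1 = (+0.0540, +0.0540, 0)
  M2 = (+0.0540, -0.0540, 0)
  M3 = (-0.0540, -0.0540, 0)
rvec = (-0.2473, 0.3398, -0.0018), |rvec| = θ = 0.42027 rad = 24.080°
Rodrigues: sinθ=0.40800, 1−cosθ=0.08702; R = I + sinθ·[k]× + (1−cosθ)·[k]×²:
    [+0.94311 -0.03965 +0.33010]
    [-0.04315 +0.96987 +0.23978]
    [-0.32967 -0.24039 +0.91298]
t = (-0.2034, 0.1041, 0.7333) m
M0: Pc = R·M0+t = (-0.25647, +0.15880, +0.73812); u = 558.0·(-0.25647)/0.73812 + 313.3 = 119.4160, v = 720.6·(+0.15880)/0.73812 + 246.5 = 401.5333
M1: Pc = R·M1+t = (-0.15461, +0.15414, +0.70252); u = 558.0·(-0.15461)/0.70252 + 313.3 = 190.4927, v = 720.6·(+0.15414)/0.70252 + 246.5 = 404.6104
M2: Pc = R·M2+t = (-0.15033, +0.04940, +0.72848); u = 558.0·(-0.15033)/0.72848 + 313.3 = 198.1498, v = 720.6·(+0.04940)/0.72848 + 246.5 = 295.3629
M3: Pc = R·M3+t = (-0.25219, +0.05406, +0.76408); u = 558.0·(-0.25219)/0.76408 + 313.3 = 129.1312, v = 720.6·(+0.05406)/0.76408 + 246.5 = 297.4809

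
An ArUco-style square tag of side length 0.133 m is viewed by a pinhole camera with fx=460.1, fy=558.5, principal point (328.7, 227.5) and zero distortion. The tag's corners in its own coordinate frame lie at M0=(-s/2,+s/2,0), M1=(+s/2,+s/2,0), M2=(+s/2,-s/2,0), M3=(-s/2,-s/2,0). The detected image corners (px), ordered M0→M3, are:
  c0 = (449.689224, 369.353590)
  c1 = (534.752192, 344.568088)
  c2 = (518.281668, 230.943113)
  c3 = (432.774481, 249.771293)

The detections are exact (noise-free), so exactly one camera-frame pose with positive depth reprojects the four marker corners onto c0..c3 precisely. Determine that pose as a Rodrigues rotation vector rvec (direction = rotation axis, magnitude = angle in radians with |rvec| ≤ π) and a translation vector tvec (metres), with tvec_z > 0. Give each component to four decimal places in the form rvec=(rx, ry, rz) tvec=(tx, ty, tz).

rvec=(-0.0416, -0.2381, -0.1619) tvec=(0.2140, 0.0799, 0.6304)

Intrinsics K: fx=460.1, fy=558.5, cx=328.7, cy=227.5
Marker side s = 0.133 m; corners in marker frame (Z=0):
  M0 = (-0.0665, +0.0665, 0)
  M1 = (+0.0665, +0.0665, 0)
  M2 = (+0.0665, -0.0665, 0)
  M3 = (-0.0665, -0.0665, 0)
Detected image corners:
  c0 = (449.689224, 369.353590) px
  c1 = (534.752192, 344.568088) px
  c2 = (518.281668, 230.943113) px
  c3 = (432.774481, 249.771293) px
Planar DLT: solve 8×8 A·h = b for H (H[2,2]=1):
  H  [+823.97485 +108.65116 +484.92598]
  H  [-51.12418 +865.77775 +298.25047]
  H  [+0.37764 -0.03475 +1.00000]
B = K⁻¹H; ‖b₁‖=1.586340, ‖b₂‖=1.586340; λ = 2/(‖b₁‖+‖b₂‖) = 0.630382, sign → tz>0 ⇒ λ=+0.630382
r₁ = λ·B[:,0] = (+0.95886,-0.15467,+0.23806); r₂ = λ·B[:,1] = (+0.16451,+0.98613,-0.02191)
r₃ = r₁×r₂ = (-0.23137,+0.06017,+0.97100); SVD([r₁ r₂ r₃]) → R = UVᵀ:
  R  [+0.95886 +0.16451 -0.23137]
  R  [-0.15467 +0.98613 +0.06017]
  R  [+0.23806 -0.02191 +0.97100]
t = (+0.21404, +0.07986, +0.63038) m
tr R = 2.915992; θ = arccos((tr R − 1)/2) = 0.290866 rad = 16.665°
axis k = ((R−Rᵀ)₃₂, (R−Rᵀ)₁₃, (R−Rᵀ)₂₁) / (2 sinθ) = (-0.143098, -0.818433, -0.556499)
rvec = θ·k = (-0.041622, -0.238054, -0.161867)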